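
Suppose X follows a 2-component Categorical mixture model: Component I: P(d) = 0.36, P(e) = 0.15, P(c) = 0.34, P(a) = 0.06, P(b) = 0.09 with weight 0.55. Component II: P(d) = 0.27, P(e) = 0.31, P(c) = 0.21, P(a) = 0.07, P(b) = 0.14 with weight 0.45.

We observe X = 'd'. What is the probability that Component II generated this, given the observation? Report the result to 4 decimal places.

0.3803

Apply Bayes' rule: the posterior for each component is proportional to its prior times its likelihood at x.
Component likelihoods at x = 'd':
  L_I = P(d | comp) = 0.36
  L_II = P(d | comp) = 0.27
Weight by the priors:
  w_I·L_I = 0.55 × 0.36 = 0.198
  w_II·L_II = 0.45 × 0.27 = 0.1215
Marginal: 0.198 + 0.1215 = 0.3195
P(Component II | data) ≈ 0.3803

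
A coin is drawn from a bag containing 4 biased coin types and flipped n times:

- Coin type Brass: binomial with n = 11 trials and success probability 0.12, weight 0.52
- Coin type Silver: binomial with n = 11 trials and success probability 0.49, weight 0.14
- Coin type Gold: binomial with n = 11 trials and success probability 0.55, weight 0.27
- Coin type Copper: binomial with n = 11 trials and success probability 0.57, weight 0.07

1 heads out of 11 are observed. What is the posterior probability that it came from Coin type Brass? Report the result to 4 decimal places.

0.9920

Posterior ∝ prior × likelihood, so P(k | x) ∝ π_k f_k(x); normalise over all components.
Component likelihoods at x = 1 heads out of 11:
  L_Brass = C(11,1)·0.12^1·0.88^10 = 11·0.12·0.278501 = 0.367621
  L_Silver = C(11,1)·0.49^1·0.51^10 = 11·0.49·0.00119042 = 0.00641639
  L_Gold = C(11,1)·0.55^1·0.45^10 = 11·0.55·0.000340506 = 0.00206006
  L_Copper = C(11,1)·0.57^1·0.43^10 = 11·0.57·0.000216115 = 0.00135504
Weight by the priors:
  π_Brass·L_Brass = 0.52 × 0.367621 = 0.191163
  π_Silver·L_Silver = 0.14 × 0.00641639 = 0.000898294
  π_Gold·L_Gold = 0.27 × 0.00206006 = 0.000556217
  π_Copper·L_Copper = 0.07 × 0.00135504 = 9.48528e-05
Normaliser: 0.191163 + 0.000898294 + 0.000556217 + 9.48528e-05 = 0.192712
P(Coin type Brass | x) ≈ 0.9920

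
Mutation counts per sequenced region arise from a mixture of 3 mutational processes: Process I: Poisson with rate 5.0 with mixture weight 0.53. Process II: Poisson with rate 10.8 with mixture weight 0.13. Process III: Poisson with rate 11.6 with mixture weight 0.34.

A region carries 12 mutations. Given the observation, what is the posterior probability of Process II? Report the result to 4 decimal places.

Posterior ∝ prior × likelihood, so P(k | x) ∝ w_k f_k(x); normalise over all components.
Component likelihoods at x = 12 mutations:
  f_I = e^(−5.0)·5.0^12/12! = 0.00343424
  f_II = e^(−10.8)·10.8^12/12! = 0.107243
  f_III = e^(−11.6)·11.6^12/12! = 0.113591
Prior × likelihood for each component:
  w_I·f_I = 0.53 × 0.00343424 = 0.00182015
  w_II·f_II = 0.13 × 0.107243 = 0.0139415
  w_III·f_III = 0.34 × 0.113591 = 0.0386209
Normaliser: 0.00182015 + 0.0139415 + 0.0386209 = 0.0543825
P(Process II | data) ≈ 0.2564

0.2564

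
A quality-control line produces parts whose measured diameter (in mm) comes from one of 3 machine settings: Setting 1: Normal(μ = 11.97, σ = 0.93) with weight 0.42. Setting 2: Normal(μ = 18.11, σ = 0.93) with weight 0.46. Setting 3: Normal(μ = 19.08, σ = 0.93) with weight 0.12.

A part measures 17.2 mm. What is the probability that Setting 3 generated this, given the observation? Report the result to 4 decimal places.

Apply Bayes' rule: the posterior for each component is proportional to its prior times its likelihood at x.
Evaluate each component's likelihood at the observed value:
  L_1 = 5.82151e-08
  L_2 = 0.265778
  L_3 = 0.0555979
Unnormalised posteriors:
  w_1·L_1 = 0.42 × 5.82151e-08 = 2.44503e-08
  w_2·L_2 = 0.46 × 0.265778 = 0.122258
  w_3·L_3 = 0.12 × 0.0555979 = 0.00667175
Sum: 2.44503e-08 + 0.122258 + 0.00667175 = 0.12893
P(Setting 3 | the observation) = 0.00667175 / 0.12893 ≈ 0.0517

0.0517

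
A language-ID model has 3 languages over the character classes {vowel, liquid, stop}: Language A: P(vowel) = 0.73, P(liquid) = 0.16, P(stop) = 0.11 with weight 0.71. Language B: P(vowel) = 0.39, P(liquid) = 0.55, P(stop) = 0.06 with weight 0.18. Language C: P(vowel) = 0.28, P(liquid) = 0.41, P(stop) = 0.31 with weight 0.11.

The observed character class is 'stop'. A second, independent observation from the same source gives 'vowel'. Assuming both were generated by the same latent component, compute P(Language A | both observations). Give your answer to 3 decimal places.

0.806

Posterior ∝ prior × likelihood, so P(k | x) ∝ π_k f_k(x); normalise over all components.
Since both observations come from the same component, the likelihood for component k is f_k(x₁)·f_k(x₂).
  p_A = [P(stop | comp) = 0.11] × [0.73] = 0.0803
  p_B = [P(stop | comp) = 0.06] × [0.39] = 0.0234
  p_C = [P(stop | comp) = 0.31] × [0.28] = 0.0868
Multiply by the mixture weights:
  π_A·p_A = 0.71 × 0.0803 = 0.057013
  π_B·p_B = 0.18 × 0.0234 = 0.004212
  π_C·p_C = 0.11 × 0.0868 = 0.009548
Denominator: 0.057013 + 0.004212 + 0.009548 = 0.070773
So the posterior for Language A is 0.057013 / 0.070773 ≈ 0.806.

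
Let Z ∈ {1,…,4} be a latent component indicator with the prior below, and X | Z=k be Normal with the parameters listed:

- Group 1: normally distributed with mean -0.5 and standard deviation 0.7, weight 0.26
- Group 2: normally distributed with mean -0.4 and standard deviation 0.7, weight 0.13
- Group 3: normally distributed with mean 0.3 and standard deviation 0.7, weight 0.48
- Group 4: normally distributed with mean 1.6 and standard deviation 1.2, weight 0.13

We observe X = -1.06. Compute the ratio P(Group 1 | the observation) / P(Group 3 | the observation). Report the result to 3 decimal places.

Only the two components matter; the odds are (w_i f_i(x)) / (w_j f_j(x)).
Normal densities:
  f_1 = (1/(0.7·√(2π)))·exp(−(-1.06−-0.5)²/(2·0.7²)) = 0.569918·exp(-0.32000) = 0.413845
  f_2 = (1/(0.7·√(2π)))·exp(−(-1.06−-0.4)²/(2·0.7²)) = 0.569918·exp(-0.44449) = 0.365403
  f_3 = (1/(0.7·√(2π)))·exp(−(-1.06−0.3)²/(2·0.7²)) = 0.569918·exp(-1.88735) = 0.0863272
  f_4 = (1/(1.2·√(2π)))·exp(−(-1.06−1.6)²/(2·1.2²)) = 0.332452·exp(-2.45681) = 0.0284939
Odds = (0.26/0.48) × (0.413845/0.0863272) = 0.541667 × 4.79391 ≈ 2.597

2.597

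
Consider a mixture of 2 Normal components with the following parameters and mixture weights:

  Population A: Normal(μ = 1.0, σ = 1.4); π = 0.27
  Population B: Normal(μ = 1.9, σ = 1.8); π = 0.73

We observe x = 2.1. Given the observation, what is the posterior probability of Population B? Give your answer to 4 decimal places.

0.7400

P(component k | x) = w_k·f_k(x) / marginal(x), where marginal(x) = Σ_j w_j·f_j(x).
Normal densities:
  f_A = (1/(1.4·√(2π)))·exp(−(2.1−1.0)²/(2·1.4²)) = 0.284959·exp(-0.30867) = 0.20928
  f_B = (1/(1.8·√(2π)))·exp(−(2.1−1.9)²/(2·1.8²)) = 0.221635·exp(-0.00617) = 0.220271
Weight by the priors:
  w_A·f_A = 0.27 × 0.20928 = 0.0565055
  w_B·f_B = 0.73 × 0.220271 = 0.160798
Denominator: 0.0565055 + 0.160798 = 0.217303
P(Population B | the observation) = 0.160798 / 0.217303 ≈ 0.7400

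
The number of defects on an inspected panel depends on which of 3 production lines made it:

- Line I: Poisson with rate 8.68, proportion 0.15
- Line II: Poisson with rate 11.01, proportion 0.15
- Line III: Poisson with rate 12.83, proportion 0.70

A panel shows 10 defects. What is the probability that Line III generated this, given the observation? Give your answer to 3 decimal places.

Posterior ∝ prior × likelihood, so P(k | x) ∝ π_k f_k(x); normalise over all components.
Component likelihoods at x = 10 defects:
  p_I = e^(−8.68)·8.68^10/10! = 0.113699
  p_II = e^(−11.01)·11.01^10/10! = 0.119269
  p_III = e^(−12.83)·12.83^10/10! = 0.0892289
Weight by the priors:
  π_I·p_I = 0.15 × 0.113699 = 0.0170549
  π_II·p_II = 0.15 × 0.119269 = 0.0178904
  π_III·p_III = 0.70 × 0.0892289 = 0.0624602
Marginal: 0.0170549 + 0.0178904 + 0.0624602 = 0.0974055
P(Line III | the observation) = 0.0624602 / 0.0974055 ≈ 0.641

0.641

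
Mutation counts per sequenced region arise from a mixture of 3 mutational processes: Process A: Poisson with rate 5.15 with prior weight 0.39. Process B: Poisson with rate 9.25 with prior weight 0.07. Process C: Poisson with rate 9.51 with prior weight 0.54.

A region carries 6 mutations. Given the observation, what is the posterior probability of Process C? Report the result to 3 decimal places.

0.389

P(component k | x) = π_k·f_k(x) / marginal(x), where marginal(x) = Σ_j π_j·f_j(x).
Component likelihoods at x = 6 mutations:
  L_A = e^(−5.15)·5.15^6/6! = 0.150278
  L_B = e^(−9.25)·9.25^6/6! = 0.0836169
  L_C = e^(−9.51)·9.51^6/6! = 0.0761395
Multiply by the mixture weights:
  π_A·L_A = 0.39 × 0.150278 = 0.0586083
  π_B·L_B = 0.07 × 0.0836169 = 0.00585318
  π_C·L_C = 0.54 × 0.0761395 = 0.0411153
Evidence: 0.0586083 + 0.00585318 + 0.0411153 = 0.105577
So the posterior for Process C is 0.0411153 / 0.105577 ≈ 0.389.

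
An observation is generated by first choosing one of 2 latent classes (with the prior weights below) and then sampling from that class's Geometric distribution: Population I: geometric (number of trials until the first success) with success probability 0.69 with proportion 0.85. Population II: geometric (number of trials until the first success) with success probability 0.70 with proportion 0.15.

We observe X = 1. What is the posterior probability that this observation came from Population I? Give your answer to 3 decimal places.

Apply Bayes' rule: the posterior for each component is proportional to its prior times its likelihood at x.
Component likelihoods at x = 1:
  p_I = 0.69
  p_II = 0.7
Unnormalised posteriors:
  π_I·p_I = 0.85 × 0.69 = 0.5865
  π_II·p_II = 0.15 × 0.7 = 0.105
Denominator: 0.5865 + 0.105 = 0.6915
P(Population I | x) = 0.5865 / 0.6915 ≈ 0.848

0.848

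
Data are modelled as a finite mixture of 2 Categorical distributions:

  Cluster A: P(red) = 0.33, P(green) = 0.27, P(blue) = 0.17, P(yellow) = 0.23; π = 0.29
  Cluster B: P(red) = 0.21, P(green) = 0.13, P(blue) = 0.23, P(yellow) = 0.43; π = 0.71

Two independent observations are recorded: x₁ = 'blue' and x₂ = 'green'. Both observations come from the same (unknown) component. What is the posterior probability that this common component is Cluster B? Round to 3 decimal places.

Posterior ∝ prior × likelihood, so P(k | x) ∝ π_k f_k(x); normalise over all components.
Since both observations come from the same component, the likelihood for component k is f_k(x₁)·f_k(x₂).
  f_A = [P(blue | comp) = 0.17] × [0.27] = 0.0459
  f_B = [P(blue | comp) = 0.23] × [0.13] = 0.0299
Prior × likelihood for each component:
  π_A·f_A = 0.29 × 0.0459 = 0.013311
  π_B·f_B = 0.71 × 0.0299 = 0.021229
Normaliser: 0.013311 + 0.021229 = 0.03454
P(Cluster B | x) = 0.021229 / 0.03454 ≈ 0.615

0.615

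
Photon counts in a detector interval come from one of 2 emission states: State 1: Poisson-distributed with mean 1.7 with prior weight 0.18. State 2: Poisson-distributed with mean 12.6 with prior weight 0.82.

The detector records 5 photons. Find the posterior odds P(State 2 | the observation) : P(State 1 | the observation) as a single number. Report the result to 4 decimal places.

1.8808

Since P(k|x) ∝ π_k f_k(x), the posterior odds are π_i f_i(x) / (π_j f_j(x)).
Component likelihoods at x = 5 photons:
  L_1 = e^(−1.7)·1.7^5/5! = 0.0216154
  L_2 = e^(−12.6)·12.6^5/5! = 0.00892403
Posterior odds = (π_2·L_2) / (π_1·L_1) = (0.82·0.00892403) / (0.18·0.0216154) = 0.0073177 / 0.00389077 ≈ 1.8808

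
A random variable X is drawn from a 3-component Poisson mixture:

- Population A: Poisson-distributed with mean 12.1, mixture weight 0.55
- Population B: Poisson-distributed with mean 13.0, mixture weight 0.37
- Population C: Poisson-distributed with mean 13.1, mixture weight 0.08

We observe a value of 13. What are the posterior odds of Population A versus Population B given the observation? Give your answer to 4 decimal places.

1.4387

Since P(k|x) ∝ π_k f_k(x), the posterior odds are π_i f_i(x) / (π_j f_j(x)).
Poisson probabilities:
  f_A = e^(−12.1)·12.1^13/13! = 0.106406
  f_B = e^(−13.0)·13.0^13/13! = 0.10994
  f_C = e^(−13.1)·13.1^13/13! = 0.109898
Odds = (0.55/0.37) × (0.106406/0.10994) = 1.48649 × 0.967857 ≈ 1.4387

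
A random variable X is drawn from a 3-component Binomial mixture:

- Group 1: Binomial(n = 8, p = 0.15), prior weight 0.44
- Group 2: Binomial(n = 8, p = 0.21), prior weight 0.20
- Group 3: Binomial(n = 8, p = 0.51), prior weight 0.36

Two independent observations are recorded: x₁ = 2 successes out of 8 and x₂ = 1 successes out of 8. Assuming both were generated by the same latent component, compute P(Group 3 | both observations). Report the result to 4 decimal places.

0.0166

P(component k | x) = π_k·f_k(x) / marginal(x), where marginal(x) = Σ_j π_j·f_j(x).
Since both observations come from the same component, the likelihood for component k is f_k(x₁)·f_k(x₂).
  p_1 = [0.237604] × [0.384693] = 0.0914046
  p_2 = [0.300164] × [0.322626] = 0.0968407
  p_3 = [0.100803] × [0.0276715] = 0.00278938
Multiply by the mixture weights:
  π_1·p_1 = 0.44 × 0.0914046 = 0.040218
  π_2·p_2 = 0.20 × 0.0968407 = 0.0193681
  π_3·p_3 = 0.36 × 0.00278938 = 0.00100418
Marginal: 0.040218 + 0.0193681 + 0.00100418 = 0.0605903
P(Group 3 | x₁, x₂) ≈ 0.0166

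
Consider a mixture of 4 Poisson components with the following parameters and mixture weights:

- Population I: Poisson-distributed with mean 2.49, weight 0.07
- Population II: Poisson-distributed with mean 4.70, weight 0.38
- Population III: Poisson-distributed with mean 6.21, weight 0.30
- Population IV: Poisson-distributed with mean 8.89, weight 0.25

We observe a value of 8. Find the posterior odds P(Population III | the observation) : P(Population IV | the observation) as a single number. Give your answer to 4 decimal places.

0.9922

The posterior odds equal the prior odds times the likelihood ratio: (π_i/π_j)·(f_i(x)/f_j(x)).
Evaluate each component's likelihood at the observed value:
  f_I = 0.00303865
  f_II = 0.0537129
  f_III = 0.110216
  f_IV = 0.133296
0.0330647 / 0.0333239 ≈ 0.9922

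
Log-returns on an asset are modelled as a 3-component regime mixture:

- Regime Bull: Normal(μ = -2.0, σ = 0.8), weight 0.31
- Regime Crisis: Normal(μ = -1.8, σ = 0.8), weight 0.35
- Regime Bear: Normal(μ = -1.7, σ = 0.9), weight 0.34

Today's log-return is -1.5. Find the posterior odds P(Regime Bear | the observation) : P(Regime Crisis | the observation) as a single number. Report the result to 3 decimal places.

0.904

Since P(k|x) ∝ P(Z=k) f_k(x), the posterior odds are P(Z=i) f_i(x) / (P(Z=j) f_j(x)).
Normal densities:
  p_Bull = (1/(0.8·√(2π)))·exp(−(-1.5−-2.0)²/(2·0.8²)) = 0.498678·exp(-0.19531) = 0.410201
  p_Crisis = (1/(0.8·√(2π)))·exp(−(-1.5−-1.8)²/(2·0.8²)) = 0.498678·exp(-0.07031) = 0.464819
  p_Bear = (1/(0.9·√(2π)))·exp(−(-1.5−-1.7)²/(2·0.9²)) = 0.443269·exp(-0.02469) = 0.432458
Odds = (0.34/0.35) × (0.432458/0.464819) = 0.971429 × 0.93038 ≈ 0.904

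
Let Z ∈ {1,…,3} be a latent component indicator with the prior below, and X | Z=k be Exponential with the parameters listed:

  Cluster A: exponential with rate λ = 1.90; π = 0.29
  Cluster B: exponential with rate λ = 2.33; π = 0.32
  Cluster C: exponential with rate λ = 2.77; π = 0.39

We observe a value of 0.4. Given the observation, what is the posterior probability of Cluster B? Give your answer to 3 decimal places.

P(component k | x) = π_k·f_k(x) / marginal(x), where marginal(x) = Σ_j π_j·f_j(x).
Component likelihoods at x = 0.4:
  p_A = 0.888566
  p_B = 0.917473
  p_C = 0.914706
Weight by the priors:
  π_A·p_A = 0.29 × 0.888566 = 0.257684
  π_B·p_B = 0.32 × 0.917473 = 0.293591
  π_C·p_C = 0.39 × 0.914706 = 0.356735
Sum: 0.257684 + 0.293591 + 0.356735 = 0.908011
So the posterior for Cluster B is 0.293591 / 0.908011 ≈ 0.323.

0.323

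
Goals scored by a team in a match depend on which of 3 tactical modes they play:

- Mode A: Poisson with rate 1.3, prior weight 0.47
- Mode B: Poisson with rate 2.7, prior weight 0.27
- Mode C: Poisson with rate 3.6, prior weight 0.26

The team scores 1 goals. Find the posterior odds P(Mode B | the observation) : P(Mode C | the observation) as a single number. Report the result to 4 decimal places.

1.9157

The posterior odds equal the prior odds times the likelihood ratio: (P(Z=i)/P(Z=j))·(f_i(x)/f_j(x)).
Poisson probabilities:
  f_A = e^(−1.3)·1.3^1/1! = 0.354291
  f_B = e^(−2.7)·2.7^1/1! = 0.181455
  f_C = e^(−3.6)·3.6^1/1! = 0.0983654
0.0489928 / 0.025575 ≈ 1.9157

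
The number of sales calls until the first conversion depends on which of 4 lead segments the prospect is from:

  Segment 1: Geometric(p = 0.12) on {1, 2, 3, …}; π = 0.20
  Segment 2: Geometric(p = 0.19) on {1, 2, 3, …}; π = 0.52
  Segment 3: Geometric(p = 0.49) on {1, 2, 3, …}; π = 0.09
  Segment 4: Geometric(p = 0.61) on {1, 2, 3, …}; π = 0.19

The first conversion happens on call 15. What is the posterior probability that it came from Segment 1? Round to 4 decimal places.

The responsibility of component k is π_k f_k(x) divided by Σ_j π_j f_j(x).
Component likelihoods at x = 15:
  f_1 = 0.0200419
  f_2 = 0.00994361
  f_3 = 3.9462e-05
  f_4 = 1.14877e-06
Multiply by the mixture weights:
  π_1·f_1 = 0.20 × 0.0200419 = 0.00400838
  π_2·f_2 = 0.52 × 0.00994361 = 0.00517067
  π_3·f_3 = 0.09 × 3.9462e-05 = 3.55158e-06
  π_4·f_4 = 0.19 × 1.14877e-06 = 2.18267e-07
Evidence: 0.00400838 + 0.00517067 + 3.55158e-06 + 2.18267e-07 = 0.00918282
So the posterior for Segment 1 is 0.00400838 / 0.00918282 ≈ 0.4365.

0.4365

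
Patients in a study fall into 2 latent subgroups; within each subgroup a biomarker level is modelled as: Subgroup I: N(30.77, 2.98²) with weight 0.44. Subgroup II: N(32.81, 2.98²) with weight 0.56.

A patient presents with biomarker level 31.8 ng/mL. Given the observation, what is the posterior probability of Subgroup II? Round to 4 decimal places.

0.5606

The responsibility of component k is π_k f_k(x) divided by Σ_j π_j f_j(x).
Component likelihoods at x = 31.8 ng/mL:
  f_I = (1/(2.98·√(2π)))·exp(−(31.8−30.77)²/(2·2.98²)) = 0.133873·exp(-0.05973) = 0.126111
  f_II = (1/(2.98·√(2π)))·exp(−(31.8−32.81)²/(2·2.98²)) = 0.133873·exp(-0.05744) = 0.126401
Weight by the priors:
  π_I·f_I = 0.44 × 0.126111 = 0.0554887
  π_II·f_II = 0.56 × 0.126401 = 0.0707845
Sum: 0.0554887 + 0.0707845 = 0.126273
So the posterior for Subgroup II is 0.0707845 / 0.126273 ≈ 0.5606.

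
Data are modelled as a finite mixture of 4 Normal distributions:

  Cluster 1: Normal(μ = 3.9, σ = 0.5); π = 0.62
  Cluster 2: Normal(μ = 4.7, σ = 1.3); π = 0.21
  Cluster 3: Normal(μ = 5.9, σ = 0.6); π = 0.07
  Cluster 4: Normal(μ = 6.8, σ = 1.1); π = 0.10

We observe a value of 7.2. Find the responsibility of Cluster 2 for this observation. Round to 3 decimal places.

0.209

By Bayes' theorem, P(k | x) = w_k f_k(x) / Σ_j w_j f_j(x).
Normal densities:
  L_1 = 2.77336e-10
  L_2 = 0.0482956
  L_3 = 0.0635877
  L_4 = 0.339472
Unnormalised posteriors:
  w_1·L_1 = 0.62 × 2.77336e-10 = 1.71948e-10
  w_2·L_2 = 0.21 × 0.0482956 = 0.0101421
  w_3·L_3 = 0.07 × 0.0635877 = 0.00445114
  w_4·L_4 = 0.10 × 0.339472 = 0.0339472
Normaliser: 1.71948e-10 + 0.0101421 + 0.00445114 + 0.0339472 = 0.0485404
P(Cluster 2 | the observation) ≈ 0.209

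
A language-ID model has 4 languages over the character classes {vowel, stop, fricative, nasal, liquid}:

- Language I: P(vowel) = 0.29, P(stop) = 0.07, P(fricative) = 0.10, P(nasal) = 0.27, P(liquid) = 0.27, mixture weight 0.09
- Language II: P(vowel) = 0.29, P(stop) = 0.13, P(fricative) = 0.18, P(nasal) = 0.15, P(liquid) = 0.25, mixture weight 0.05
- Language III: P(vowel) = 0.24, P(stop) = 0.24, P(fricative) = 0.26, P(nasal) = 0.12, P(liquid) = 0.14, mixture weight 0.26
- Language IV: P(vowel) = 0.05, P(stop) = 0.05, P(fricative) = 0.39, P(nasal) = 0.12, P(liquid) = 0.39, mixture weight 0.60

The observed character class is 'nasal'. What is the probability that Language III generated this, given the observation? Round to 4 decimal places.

Posterior ∝ prior × likelihood, so P(k | x) ∝ P(Z=k) f_k(x); normalise over all components.
Categorical probabilities:
  f_I = 0.27
  f_II = 0.15
  f_III = 0.12
  f_IV = 0.12
Weight by the priors:
  P(Z=I)·f_I = 0.09 × 0.27 = 0.0243
  P(Z=II)·f_II = 0.05 × 0.15 = 0.0075
  P(Z=III)·f_III = 0.26 × 0.12 = 0.0312
  P(Z=IV)·f_IV = 0.60 × 0.12 = 0.072
Normaliser: 0.0243 + 0.0075 + 0.0312 + 0.072 = 0.135
So the posterior for Language III is 0.0312 / 0.135 ≈ 0.2311.

0.2311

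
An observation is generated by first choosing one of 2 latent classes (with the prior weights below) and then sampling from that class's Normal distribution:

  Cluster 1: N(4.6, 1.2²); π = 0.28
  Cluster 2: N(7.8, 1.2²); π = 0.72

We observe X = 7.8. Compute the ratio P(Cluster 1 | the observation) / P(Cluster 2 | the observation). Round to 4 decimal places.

Only the two components matter; the odds are (π_i f_i(x)) / (π_j f_j(x)).
Normal densities:
  p_1 = 0.00949666
  p_2 = 0.332452
0.00265906 / 0.239365 ≈ 0.0111

0.0111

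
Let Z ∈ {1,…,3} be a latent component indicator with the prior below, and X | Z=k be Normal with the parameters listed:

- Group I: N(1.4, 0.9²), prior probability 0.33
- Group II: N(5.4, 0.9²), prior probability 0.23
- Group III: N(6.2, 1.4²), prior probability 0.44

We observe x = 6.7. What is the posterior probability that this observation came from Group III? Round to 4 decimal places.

0.7661

By Bayes' theorem, P(k | x) = P(Z=k) f_k(x) / Σ_j P(Z=j) f_j(x).
Normal densities:
  f_I = 1.30682e-08
  f_II = 0.156173
  f_III = 0.267353
Prior × likelihood for each component:
  P(Z=I)·f_I = 0.33 × 1.30682e-08 = 4.31251e-09
  P(Z=II)·f_II = 0.23 × 0.156173 = 0.0359199
  P(Z=III)·f_III = 0.44 × 0.267353 = 0.117635
Sum: 4.31251e-09 + 0.0359199 + 0.117635 = 0.153555
Responsibility of Group III: 0.117635 / 0.153555 ≈ 0.7661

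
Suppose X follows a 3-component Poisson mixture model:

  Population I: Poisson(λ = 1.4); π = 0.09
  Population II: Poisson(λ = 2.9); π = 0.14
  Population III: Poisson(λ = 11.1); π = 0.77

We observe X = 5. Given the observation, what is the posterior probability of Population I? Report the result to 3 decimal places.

0.033

Apply Bayes' rule: the posterior for each component is proportional to its prior times its likelihood at x.
Component likelihoods at x = 5:
  L_I = e^(−1.4)·1.4^5/5! = 0.0110521
  L_II = e^(−2.9)·2.9^5/5! = 0.0940491
  L_III = e^(−11.1)·11.1^5/5! = 0.021221
Multiply by the mixture weights:
  π_I·L_I = 0.09 × 0.0110521 = 0.000994693
  π_II·L_II = 0.14 × 0.0940491 = 0.0131669
  π_III·L_III = 0.77 × 0.021221 = 0.0163401
Sum: 0.000994693 + 0.0131669 + 0.0163401 = 0.0305017
P(Population I | data) = 0.000994693 / 0.0305017 ≈ 0.033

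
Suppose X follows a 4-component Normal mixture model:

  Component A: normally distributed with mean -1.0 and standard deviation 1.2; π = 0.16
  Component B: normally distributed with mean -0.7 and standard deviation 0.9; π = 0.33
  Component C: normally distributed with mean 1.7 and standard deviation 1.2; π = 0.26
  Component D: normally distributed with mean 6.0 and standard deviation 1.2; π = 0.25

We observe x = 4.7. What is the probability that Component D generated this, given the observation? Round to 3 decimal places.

The responsibility of component k is w_k f_k(x) divided by Σ_j w_j f_j(x).
Component likelihoods at x = 4.7:
  p_A = (1/(1.2·√(2π)))·exp(−(4.7−-1.0)²/(2·1.2²)) = 0.332452·exp(-11.28125) = 4.19126e-06
  p_B = (1/(0.9·√(2π)))·exp(−(4.7−-0.7)²/(2·0.9²)) = 0.443269·exp(-18.00000) = 6.75098e-09
  p_C = (1/(1.2·√(2π)))·exp(−(4.7−1.7)²/(2·1.2²)) = 0.332452·exp(-3.12500) = 0.0146069
  p_D = (1/(1.2·√(2π)))·exp(−(4.7−6.0)²/(2·1.2²)) = 0.332452·exp(-0.58681) = 0.184877
Weight by the priors:
  w_A·p_A = 0.16 × 4.19126e-06 = 6.70601e-07
  w_B·p_B = 0.33 × 6.75098e-09 = 2.22782e-09
  w_C·p_C = 0.26 × 0.0146069 = 0.0037978
  w_D·p_D = 0.25 × 0.184877 = 0.0462192
Marginal: 6.70601e-07 + 2.22782e-09 + 0.0037978 + 0.0462192 = 0.0500177
Responsibility of Component D: 0.0462192 / 0.0500177 ≈ 0.924

0.924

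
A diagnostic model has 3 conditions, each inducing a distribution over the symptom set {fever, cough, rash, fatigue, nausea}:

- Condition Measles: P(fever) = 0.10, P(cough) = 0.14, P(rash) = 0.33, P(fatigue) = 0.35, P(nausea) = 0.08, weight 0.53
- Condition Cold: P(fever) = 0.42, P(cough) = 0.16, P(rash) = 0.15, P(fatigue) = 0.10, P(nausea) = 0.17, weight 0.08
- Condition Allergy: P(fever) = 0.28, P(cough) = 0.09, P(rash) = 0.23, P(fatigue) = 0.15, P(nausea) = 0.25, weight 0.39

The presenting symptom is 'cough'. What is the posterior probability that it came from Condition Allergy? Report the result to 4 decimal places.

0.2875

P(component k | x) = π_k·f_k(x) / marginal(x), where marginal(x) = Σ_j π_j·f_j(x).
Evaluate each component's likelihood at the observed value:
  p_Measles = P(cough | comp) = 0.14
  p_Cold = P(cough | comp) = 0.16
  p_Allergy = P(cough | comp) = 0.09
Weight by the priors:
  π_Measles·p_Measles = 0.53 × 0.14 = 0.0742
  π_Cold·p_Cold = 0.08 × 0.16 = 0.0128
  π_Allergy·p_Allergy = 0.39 × 0.09 = 0.0351
Evidence: 0.0742 + 0.0128 + 0.0351 = 0.1221
Responsibility of Condition Allergy: 0.0351 / 0.1221 ≈ 0.2875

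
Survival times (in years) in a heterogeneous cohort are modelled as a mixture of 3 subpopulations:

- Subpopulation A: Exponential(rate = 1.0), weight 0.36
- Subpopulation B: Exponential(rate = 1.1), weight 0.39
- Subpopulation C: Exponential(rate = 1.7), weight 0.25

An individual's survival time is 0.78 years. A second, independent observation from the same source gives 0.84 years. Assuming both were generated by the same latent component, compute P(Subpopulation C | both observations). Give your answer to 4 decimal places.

0.2339

Apply Bayes' rule: the posterior for each component is proportional to its prior times its likelihood at x.
Since both observations come from the same component, the likelihood for component k is f_k(x₁)·f_k(x₂).
  L_A = [0.458406] × [0.431711] = 0.197899
  L_B = [0.46641] × [0.436621] = 0.203644
  L_C = [0.451413] × [0.40764] = 0.184014
Prior × likelihood for each component:
  w_A·L_A = 0.36 × 0.197899 = 0.0712435
  w_B·L_B = 0.39 × 0.203644 = 0.0794213
  w_C·L_C = 0.25 × 0.184014 = 0.0460035
Sum: 0.0712435 + 0.0794213 + 0.0460035 = 0.196668
P(Subpopulation C | x₁, x₂) = 0.0460035 / 0.196668 ≈ 0.2339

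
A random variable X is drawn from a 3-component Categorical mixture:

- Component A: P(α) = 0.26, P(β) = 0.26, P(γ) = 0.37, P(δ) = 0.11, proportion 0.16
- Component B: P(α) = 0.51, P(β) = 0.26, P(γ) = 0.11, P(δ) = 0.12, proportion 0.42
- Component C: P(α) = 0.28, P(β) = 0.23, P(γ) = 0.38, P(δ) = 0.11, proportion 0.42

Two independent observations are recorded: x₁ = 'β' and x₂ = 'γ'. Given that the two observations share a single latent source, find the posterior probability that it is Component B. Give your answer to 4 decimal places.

0.1874

By Bayes' theorem, P(k | x) = π_k f_k(x) / Σ_j π_j f_j(x).
Since both observations come from the same component, the likelihood for component k is f_k(x₁)·f_k(x₂).
  L_A = [0.26] × [0.37] = 0.0962
  L_B = [0.26] × [0.11] = 0.0286
  L_C = [0.23] × [0.38] = 0.0874
Multiply by the mixture weights:
  π_A·L_A = 0.16 × 0.0962 = 0.015392
  π_B·L_B = 0.42 × 0.0286 = 0.012012
  π_C·L_C = 0.42 × 0.0874 = 0.036708
Marginal: 0.015392 + 0.012012 + 0.036708 = 0.064112
So the posterior for Component B is 0.012012 / 0.064112 ≈ 0.1874.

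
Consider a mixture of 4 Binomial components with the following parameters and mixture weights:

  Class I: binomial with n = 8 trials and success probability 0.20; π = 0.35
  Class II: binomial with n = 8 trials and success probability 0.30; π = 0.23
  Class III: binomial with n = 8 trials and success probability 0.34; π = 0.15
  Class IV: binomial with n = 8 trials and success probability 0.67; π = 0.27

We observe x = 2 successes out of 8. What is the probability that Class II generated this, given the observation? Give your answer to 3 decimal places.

0.316

Apply Bayes' rule: the posterior for each component is proportional to its prior times its likelihood at x.
Evaluate each component's likelihood at the observed value:
  f_I = 0.293601
  f_II = 0.296475
  f_III = 0.267534
  f_IV = 0.0162327
Multiply by the mixture weights:
  π_I·f_I = 0.35 × 0.293601 = 0.10276
  π_II·f_II = 0.23 × 0.296475 = 0.0681894
  π_III·f_III = 0.15 × 0.267534 = 0.0401301
  π_IV·f_IV = 0.27 × 0.0162327 = 0.00438283
Denominator: 0.10276 + 0.0681894 + 0.0401301 + 0.00438283 = 0.215463
P(Class II | 2 successes out of 8) ≈ 0.316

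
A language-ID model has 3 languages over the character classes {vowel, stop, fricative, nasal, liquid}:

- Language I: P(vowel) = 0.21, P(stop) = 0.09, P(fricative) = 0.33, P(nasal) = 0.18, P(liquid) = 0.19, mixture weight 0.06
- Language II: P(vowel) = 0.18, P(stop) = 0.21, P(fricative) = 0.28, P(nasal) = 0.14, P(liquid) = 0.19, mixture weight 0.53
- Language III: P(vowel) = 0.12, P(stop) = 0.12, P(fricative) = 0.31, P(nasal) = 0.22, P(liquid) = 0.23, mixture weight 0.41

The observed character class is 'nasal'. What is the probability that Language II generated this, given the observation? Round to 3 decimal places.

Posterior ∝ prior × likelihood, so P(k | x) ∝ w_k f_k(x); normalise over all components.
Evaluate each component's likelihood at the observed value:
  f_I = P(nasal | comp) = 0.18
  f_II = P(nasal | comp) = 0.14
  f_III = P(nasal | comp) = 0.22
Prior × likelihood for each component:
  w_I·f_I = 0.06 × 0.18 = 0.0108
  w_II·f_II = 0.53 × 0.14 = 0.0742
  w_III·f_III = 0.41 × 0.22 = 0.0902
Denominator: 0.0108 + 0.0742 + 0.0902 = 0.1752
Responsibility of Language II: 0.0742 / 0.1752 ≈ 0.424

0.424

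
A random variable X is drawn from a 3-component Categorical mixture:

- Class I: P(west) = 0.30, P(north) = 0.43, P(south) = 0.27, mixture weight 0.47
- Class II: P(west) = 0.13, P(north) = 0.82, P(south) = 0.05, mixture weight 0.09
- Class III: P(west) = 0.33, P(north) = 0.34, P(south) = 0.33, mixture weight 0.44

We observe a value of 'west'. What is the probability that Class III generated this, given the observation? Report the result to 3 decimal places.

By Bayes' theorem, P(k | x) = π_k f_k(x) / Σ_j π_j f_j(x).
Categorical probabilities:
  p_I = 0.3
  p_II = 0.13
  p_III = 0.33
Weight by the priors:
  π_I·p_I = 0.47 × 0.3 = 0.141
  π_II·p_II = 0.09 × 0.13 = 0.0117
  π_III·p_III = 0.44 × 0.33 = 0.1452
Denominator: 0.141 + 0.0117 + 0.1452 = 0.2979
P(Class III | data) = 0.1452 / 0.2979 ≈ 0.487

0.487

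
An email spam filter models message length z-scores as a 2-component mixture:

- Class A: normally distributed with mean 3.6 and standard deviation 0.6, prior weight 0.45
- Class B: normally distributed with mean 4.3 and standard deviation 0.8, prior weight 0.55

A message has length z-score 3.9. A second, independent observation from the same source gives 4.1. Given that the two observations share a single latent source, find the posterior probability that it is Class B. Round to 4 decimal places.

The responsibility of component k is π_k f_k(x) divided by Σ_j π_j f_j(x).
Since both observations come from the same component, the likelihood for component k is f_k(x₁)·f_k(x₂).
  L_A = [0.586776] × [0.469853] = 0.275698
  L_B = [0.440082] × [0.483335] = 0.212707
Weight by the priors:
  π_A·L_A = 0.45 × 0.275698 = 0.124064
  π_B·L_B = 0.55 × 0.212707 = 0.116989
Denominator: 0.124064 + 0.116989 = 0.241053
P(Class B | x₁,x₂) ≈ 0.4853

0.4853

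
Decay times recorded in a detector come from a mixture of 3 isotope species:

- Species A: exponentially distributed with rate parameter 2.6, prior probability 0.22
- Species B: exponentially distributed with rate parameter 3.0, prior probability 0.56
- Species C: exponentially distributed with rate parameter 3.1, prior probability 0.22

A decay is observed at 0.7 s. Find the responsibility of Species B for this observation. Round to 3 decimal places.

By Bayes' theorem, P(k | x) = π_k f_k(x) / Σ_j π_j f_j(x).
Evaluate each component's likelihood at the observed value:
  f_A = 2.6·e^(−2.6·0.7) = 2.6·e^(−1.8200) = 0.421267
  f_B = 3.0·e^(−3.0·0.7) = 3.0·e^(−2.1000) = 0.367369
  f_C = 3.1·e^(−3.1·0.7) = 3.1·e^(−2.1700) = 0.353951
Multiply by the mixture weights:
  π_A·f_A = 0.22 × 0.421267 = 0.0926787
  π_B·f_B = 0.56 × 0.367369 = 0.205727
  π_C·f_C = 0.22 × 0.353951 = 0.0778691
Sum: 0.0926787 + 0.205727 + 0.0778691 = 0.376275
So the posterior for Species B is 0.205727 / 0.376275 ≈ 0.547.

0.547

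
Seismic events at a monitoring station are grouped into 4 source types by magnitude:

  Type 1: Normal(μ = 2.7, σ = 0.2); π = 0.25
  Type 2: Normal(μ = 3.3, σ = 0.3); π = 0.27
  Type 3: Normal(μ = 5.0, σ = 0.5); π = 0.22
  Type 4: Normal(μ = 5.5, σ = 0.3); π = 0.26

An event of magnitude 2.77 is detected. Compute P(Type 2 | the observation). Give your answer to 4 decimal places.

P(component k | x) = π_k·f_k(x) / marginal(x), where marginal(x) = Σ_j π_j·f_j(x).
Component likelihoods at x = 2.77:
  L_1 = 1.8762
  L_2 = 0.279285
  L_3 = 3.82414e-05
  L_4 = 1.3862e-18
Multiply by the mixture weights:
  π_1·L_1 = 0.25 × 1.8762 = 0.46905
  π_2·L_2 = 0.27 × 0.279285 = 0.075407
  π_3·L_3 = 0.22 × 3.82414e-05 = 8.41311e-06
  π_4·L_4 = 0.26 × 1.3862e-18 = 3.60412e-19
Marginal: 0.46905 + 0.075407 + 8.41311e-06 + 3.60412e-19 = 0.544466
So the posterior for Type 2 is 0.075407 / 0.544466 ≈ 0.1385.

0.1385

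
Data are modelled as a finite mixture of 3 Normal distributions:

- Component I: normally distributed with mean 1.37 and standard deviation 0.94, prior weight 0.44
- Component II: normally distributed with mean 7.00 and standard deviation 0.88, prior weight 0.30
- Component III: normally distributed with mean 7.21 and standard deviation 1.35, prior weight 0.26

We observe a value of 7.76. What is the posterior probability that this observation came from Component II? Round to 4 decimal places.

P(component k | x) = π_k·f_k(x) / marginal(x), where marginal(x) = Σ_j π_j·f_j(x).
Component likelihoods at x = 7.76:
  L_I = 3.91901e-11
  L_II = 0.312223
  L_III = 0.271978
Weight by the priors:
  π_I·L_I = 0.44 × 3.91901e-11 = 1.72436e-11
  π_II·L_II = 0.30 × 0.312223 = 0.0936668
  π_III·L_III = 0.26 × 0.271978 = 0.0707143
Evidence: 1.72436e-11 + 0.0936668 + 0.0707143 = 0.164381
So the posterior for Component II is 0.0936668 / 0.164381 ≈ 0.5698.

0.5698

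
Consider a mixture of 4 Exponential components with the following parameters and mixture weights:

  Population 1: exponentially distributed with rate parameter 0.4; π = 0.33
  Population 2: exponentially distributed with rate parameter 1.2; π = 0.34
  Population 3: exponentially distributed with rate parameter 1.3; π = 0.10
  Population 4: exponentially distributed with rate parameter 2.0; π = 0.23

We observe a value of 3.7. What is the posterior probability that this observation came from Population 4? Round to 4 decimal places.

0.0078

The responsibility of component k is P(Z=k) f_k(x) divided by Σ_j P(Z=j) f_j(x).
Evaluate each component's likelihood at the observed value:
  p_1 = 0.4·e^(−0.4·3.7) = 0.4·e^(−1.4800) = 0.0910551
  p_2 = 1.2·e^(−1.2·3.7) = 1.2·e^(−4.4400) = 0.0141551
  p_3 = 1.3·e^(−1.3·3.7) = 1.3·e^(−4.8100) = 0.0105922
  p_4 = 2.0·e^(−2.0·3.7) = 2.0·e^(−7.4000) = 0.00122251
Weight by the priors:
  P(Z=1)·p_1 = 0.33 × 0.0910551 = 0.0300482
  P(Z=2)·p_2 = 0.34 × 0.0141551 = 0.00481274
  P(Z=3)·p_3 = 0.10 × 0.0105922 = 0.00105922
  P(Z=4)·p_4 = 0.23 × 0.00122251 = 0.000281176
Sum: 0.0300482 + 0.00481274 + 0.00105922 + 0.000281176 = 0.0362013
P(Population 4 | data) = 0.000281176 / 0.0362013 ≈ 0.0078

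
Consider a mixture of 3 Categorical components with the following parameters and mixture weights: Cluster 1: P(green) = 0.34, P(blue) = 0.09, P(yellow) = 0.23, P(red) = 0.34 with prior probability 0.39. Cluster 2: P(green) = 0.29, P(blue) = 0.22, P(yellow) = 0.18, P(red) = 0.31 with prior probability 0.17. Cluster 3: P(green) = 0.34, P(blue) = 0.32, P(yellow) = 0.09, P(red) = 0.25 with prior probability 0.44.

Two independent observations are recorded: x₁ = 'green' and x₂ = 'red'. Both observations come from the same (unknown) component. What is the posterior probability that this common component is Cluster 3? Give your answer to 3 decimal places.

0.383

By Bayes' theorem, P(k | x) = P(Z=k) f_k(x) / Σ_j P(Z=j) f_j(x).
Since both observations come from the same component, the likelihood for component k is f_k(x₁)·f_k(x₂).
  p_1 = [0.34] × [0.34] = 0.1156
  p_2 = [0.29] × [0.31] = 0.0899
  p_3 = [0.34] × [0.25] = 0.085
Unnormalised posteriors:
  P(Z=1)·p_1 = 0.39 × 0.1156 = 0.045084
  P(Z=2)·p_2 = 0.17 × 0.0899 = 0.015283
  P(Z=3)·p_3 = 0.44 × 0.085 = 0.0374
Evidence: 0.045084 + 0.015283 + 0.0374 = 0.097767
P(Cluster 3 | data) = 0.0374 / 0.097767 ≈ 0.383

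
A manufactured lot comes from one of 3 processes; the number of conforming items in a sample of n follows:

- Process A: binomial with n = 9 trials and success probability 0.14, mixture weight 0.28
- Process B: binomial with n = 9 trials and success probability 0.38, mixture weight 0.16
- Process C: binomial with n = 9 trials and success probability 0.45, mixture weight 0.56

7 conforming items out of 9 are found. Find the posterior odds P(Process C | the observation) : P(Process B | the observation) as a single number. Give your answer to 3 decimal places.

8.995

Only the two components matter; the odds are (π_i f_i(x)) / (π_j f_j(x)).
Component likelihoods at x = 7 conforming items out of 9:
  p_A = C(9,7)·0.14^7·0.86^2 = 36·1.05414e-06·0.7396 = 2.8067e-05
  p_B = C(9,7)·0.38^7·0.62^2 = 36·0.00114416·0.3844 = 0.0158333
  p_C = C(9,7)·0.45^7·0.55^2 = 36·0.00373669·0.3025 = 0.0406926
Posterior odds = (π_C·p_C) / (π_B·p_B) = (0.56·0.0406926) / (0.16·0.0158333) = 0.0227879 / 0.00253333 ≈ 8.995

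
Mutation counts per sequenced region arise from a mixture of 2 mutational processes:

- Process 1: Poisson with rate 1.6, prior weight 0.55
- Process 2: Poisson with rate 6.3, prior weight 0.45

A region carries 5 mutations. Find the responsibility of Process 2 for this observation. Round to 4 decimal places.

0.8757

By Bayes' theorem, P(k | x) = P(Z=k) f_k(x) / Σ_j P(Z=j) f_j(x).
Component likelihoods at x = 5 mutations:
  p_1 = 0.017642
  p_2 = 0.151868
Unnormalised posteriors:
  P(Z=1)·p_1 = 0.55 × 0.017642 = 0.00970309
  P(Z=2)·p_2 = 0.45 × 0.151868 = 0.0683406
Denominator: 0.00970309 + 0.0683406 = 0.0780437
P(Process 2 | data) ≈ 0.8757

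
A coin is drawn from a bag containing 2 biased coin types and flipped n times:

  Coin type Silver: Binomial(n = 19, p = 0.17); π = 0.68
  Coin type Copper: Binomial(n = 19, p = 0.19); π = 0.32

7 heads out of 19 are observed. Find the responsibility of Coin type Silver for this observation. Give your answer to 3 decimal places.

0.567

Apply Bayes' rule: the posterior for each component is proportional to its prior times its likelihood at x.
Binomial probabilities:
  f_Silver = 0.0221007
  f_Copper = 0.0359271
Unnormalised posteriors:
  π_Silver·f_Silver = 0.68 × 0.0221007 = 0.0150285
  π_Copper·f_Copper = 0.32 × 0.0359271 = 0.0114967
Denominator: 0.0150285 + 0.0114967 = 0.0265252
Responsibility of Coin type Silver: 0.0150285 / 0.0265252 ≈ 0.567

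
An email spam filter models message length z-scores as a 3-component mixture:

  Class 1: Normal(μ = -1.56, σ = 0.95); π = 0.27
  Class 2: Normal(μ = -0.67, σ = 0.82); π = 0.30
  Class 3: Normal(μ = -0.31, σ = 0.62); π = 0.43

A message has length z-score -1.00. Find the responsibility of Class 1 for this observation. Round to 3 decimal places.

The responsibility of component k is π_k f_k(x) divided by Σ_j π_j f_j(x).
Normal densities:
  f_1 = 0.352966
  f_2 = 0.448671
  f_3 = 0.346394
Unnormalised posteriors:
  π_1·f_1 = 0.27 × 0.352966 = 0.0953007
  π_2·f_2 = 0.30 × 0.448671 = 0.134601
  π_3·f_3 = 0.43 × 0.346394 = 0.148949
Denominator: 0.0953007 + 0.134601 + 0.148949 = 0.378851
P(Class 1 | -1.00) ≈ 0.252

0.252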